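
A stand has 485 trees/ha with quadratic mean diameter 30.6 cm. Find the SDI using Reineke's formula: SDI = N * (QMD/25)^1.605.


QMD/25 = 30.6/25 = 1.224
(1.224)^1.605 = exp(1.605 * ln(1.224)) = exp(1.605 * 0.202124) = exp(0.324409) = 1.38321
SDI = 485 * 1.38321 = 670.857 ≈ 671

671


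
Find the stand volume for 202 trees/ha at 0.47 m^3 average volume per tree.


V_stand = 202 * 0.47 = 94.94 ≈ 94.9 m^3/ha

94.9 m^3/ha


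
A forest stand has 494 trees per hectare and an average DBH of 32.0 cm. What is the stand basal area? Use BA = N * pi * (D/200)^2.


(D/200)^2 = (32.0/200)^2 = 0.16^2 = 0.0256
Individual BA = 3.141593 * 0.0256 = 0.0804248 m^2
Stand BA = 494 * 0.0804248 = 39.7299 ≈ 39.73 m^2/ha

39.73 m^2/ha


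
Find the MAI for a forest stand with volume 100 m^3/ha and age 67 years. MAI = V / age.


MAI = 100 / 67 = 1.4925 ≈ 1.49 m^3/ha/yr

1.49 m^3/ha/yr


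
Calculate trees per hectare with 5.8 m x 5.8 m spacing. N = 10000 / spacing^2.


N = 10000 / 5.8^2 = 10000 / 33.64 = 297.265 ≈ 297 trees/ha

297 trees/ha


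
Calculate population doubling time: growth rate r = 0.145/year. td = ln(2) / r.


td = ln(2) / 0.145 = 0.693147 / 0.145 = 4.78032 ≈ 4.8 years

4.8 years


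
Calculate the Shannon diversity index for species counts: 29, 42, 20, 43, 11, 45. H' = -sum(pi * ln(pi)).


Total N = 29 + 42 + 20 + 43 + 11 + 45 = 190
Per-species terms:
  p = 29/190 = 0.152632; ln(p) = -1.879725; p*ln(p) = 0.152632 * (-1.879725) = -0.286906
  p = 42/190 = 0.221053; ln(p) = -1.509353; p*ln(p) = 0.221053 * (-1.509353) = -0.333647
  p = 20/190 = 0.105263; ln(p) = -2.251293; p*ln(p) = 0.105263 * (-2.251293) = -0.236978
  p = 43/190 = 0.226316; ln(p) = -1.485823; p*ln(p) = 0.226316 * (-1.485823) = -0.336266
  p = 11/190 = 0.057895; ln(p) = -2.849124; p*ln(p) = 0.057895 * (-2.849124) = -0.164950
  p = 45/190 = 0.236842; ln(p) = -1.440362; p*ln(p) = 0.236842 * (-1.440362) = -0.341138
sum(p*ln(p)) = (-0.286906) + (-0.333647) + (-0.236978) + (-0.336266) + (-0.164950) + (-0.341138) = -1.699885
H' = -(-1.699885) = 1.699885 ≈ 1.6999

1.6999


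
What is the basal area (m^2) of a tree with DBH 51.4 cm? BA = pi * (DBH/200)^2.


D/200 = 51.4/200 = 0.257 m
(D/200)^2 = 0.257^2 = 0.066049
BA = 3.141593 * 0.066049 = 0.207499 ≈ 0.2075 m^2

0.2075 m^2


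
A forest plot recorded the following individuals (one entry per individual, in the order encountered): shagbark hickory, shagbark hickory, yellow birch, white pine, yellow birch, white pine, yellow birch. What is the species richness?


Total individuals logged = 7
Distinct species (count of individuals): shagbark hickory (2), yellow birch (3), white pine (2)
Species richness = number of distinct species = 3

3


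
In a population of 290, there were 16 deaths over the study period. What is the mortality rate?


Mortality rate = 16 / 290 = 0.055172 ≈ 0.0552

0.0552


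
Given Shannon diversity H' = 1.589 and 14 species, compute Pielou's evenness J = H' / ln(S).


ln(14) = 2.63906
J = H' / ln(S) = 1.589 / 2.63906 = 0.602108 ≈ 0.6021

0.6021


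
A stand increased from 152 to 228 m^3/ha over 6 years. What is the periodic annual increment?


PAI = (V2 - V1) / period = (228 - 152) / 6 = 76 / 6 = 12.6667 ≈ 12.67 m^3/ha/yr

12.67 m^3/ha/yr


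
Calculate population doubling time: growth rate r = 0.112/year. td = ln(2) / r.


td = ln(2) / 0.112 = 0.693147 / 0.112 = 6.18881 ≈ 6.2 years

6.2 years


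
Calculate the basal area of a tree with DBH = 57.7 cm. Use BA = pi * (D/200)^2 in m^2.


D/200 = 57.7/200 = 0.2885 m
(D/200)^2 = 0.2885^2 = 0.08323225
BA = 3.141593 * 0.08323225 = 0.261482 ≈ 0.2615 m^2

0.2615 m^2


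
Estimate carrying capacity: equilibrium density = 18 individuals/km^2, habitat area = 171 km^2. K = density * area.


K = 18 * 171 = 3078 individuals

3078 individuals


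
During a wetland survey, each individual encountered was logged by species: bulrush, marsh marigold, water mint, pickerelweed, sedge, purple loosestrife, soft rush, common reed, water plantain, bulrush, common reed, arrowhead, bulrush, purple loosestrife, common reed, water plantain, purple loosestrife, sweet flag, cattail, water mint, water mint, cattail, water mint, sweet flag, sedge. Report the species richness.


Total individuals logged = 25
Distinct species (count of individuals): bulrush (3), marsh marigold (1), water mint (4), pickerelweed (1), sedge (2), purple loosestrife (3), soft rush (1), common reed (3), water plantain (2), arrowhead (1), sweet flag (2), cattail (2)
Species richness = number of distinct species = 12

12


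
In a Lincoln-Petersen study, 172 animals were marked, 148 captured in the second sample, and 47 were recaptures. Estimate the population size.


N = M * C / R = 172 * 148 / 47 = 25456 / 47 = 541.62 ≈ 542

542 individuals


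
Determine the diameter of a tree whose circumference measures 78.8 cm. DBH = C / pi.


DBH = C / pi = 78.8 / 3.141593 = 25.0828 ≈ 25.08 cm

25.08 cm


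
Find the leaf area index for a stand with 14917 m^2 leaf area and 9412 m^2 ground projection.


LAI = 14917 / 9412 = 1.5849 ≈ 1.58

1.58


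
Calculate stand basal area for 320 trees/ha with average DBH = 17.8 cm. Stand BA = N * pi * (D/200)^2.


(D/200)^2 = (17.8/200)^2 = 0.089^2 = 0.007921
Individual BA = 3.141593 * 0.007921 = 0.0248846 m^2
Stand BA = 320 * 0.0248846 = 7.96307 ≈ 7.96 m^2/ha

7.96 m^2/ha


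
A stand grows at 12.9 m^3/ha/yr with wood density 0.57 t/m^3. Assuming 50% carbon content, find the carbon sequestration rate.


C = 12.9 * 0.57 * 0.5 = 3.6765 ≈ 3.68 t C/ha/yr

3.68 t C/ha/yr


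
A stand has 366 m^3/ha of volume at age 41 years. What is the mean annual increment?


MAI = 366 / 41 = 8.9268 ≈ 8.93 m^3/ha/yr

8.93 m^3/ha/yr


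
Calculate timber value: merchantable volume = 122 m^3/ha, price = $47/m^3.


Value = 122 * 47 = $5734/ha

$5734/ha


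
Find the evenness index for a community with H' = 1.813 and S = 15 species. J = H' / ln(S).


ln(15) = 2.70805
J = H' / ln(S) = 1.813 / 2.70805 = 0.669485 ≈ 0.6695

0.6695


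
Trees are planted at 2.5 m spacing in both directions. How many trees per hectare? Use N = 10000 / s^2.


N = 10000 / 2.5^2 = 10000 / 6.25 = 1600.00 ≈ 1600 trees/ha

1600 trees/ha


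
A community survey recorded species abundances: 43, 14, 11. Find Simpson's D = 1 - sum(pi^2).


Total N = 43 + 14 + 11 = 68
Per-species terms:
  p = 43/68 = 0.632353; p^2 = 0.632353^2 = 0.399870
  p = 14/68 = 0.205882; p^2 = 0.205882^2 = 0.042387
  p = 11/68 = 0.161765; p^2 = 0.161765^2 = 0.026168
sum(p^2) = 0.399870 + 0.042387 + 0.026168 = 0.468425
D = 1 - 0.468425 = 0.531575 ≈ 0.5316

0.5316


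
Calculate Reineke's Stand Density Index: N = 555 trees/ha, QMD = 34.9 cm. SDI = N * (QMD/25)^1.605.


QMD/25 = 34.9/25 = 1.396
(1.396)^1.605 = exp(1.605 * ln(1.396)) = exp(1.605 * 0.333611) = exp(0.535446) = 1.70821
SDI = 555 * 1.70821 = 948.057 ≈ 948

948


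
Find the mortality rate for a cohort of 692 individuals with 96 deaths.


Mortality rate = 96 / 692 = 0.138728 ≈ 0.1387

0.1387


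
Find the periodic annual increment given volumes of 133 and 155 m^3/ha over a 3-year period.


PAI = (V2 - V1) / period = (155 - 133) / 3 = 22 / 3 = 7.3333 ≈ 7.33 m^3/ha/yr

7.33 m^3/ha/yr


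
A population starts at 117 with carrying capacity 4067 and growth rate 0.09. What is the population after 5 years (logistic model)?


(K - N0)/N0 = (4067 - 117)/117 = 3950/117 = 33.7607
r*t = 0.09 * 5 = 0.45; exp(-0.45) = 0.637628
33.7607 * 0.637628 = 21.5268
1 + 21.5268 = 22.5268
N = 4067 / 22.5268 = 180.541 ≈ 181

181


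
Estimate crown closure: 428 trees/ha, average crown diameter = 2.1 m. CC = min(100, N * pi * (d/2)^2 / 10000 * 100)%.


(d/2)^2 = (2.1/2)^2 = 1.05^2 = 1.1025
Crown area = 3.141593 * 1.1025 = 3.46361 m^2
N * area / 10000 * 100 = 428 * 3.46361 / 10000 * 100 = 14.8243
CC = min(100, 14.8243) = 14.8243 ≈ 14.8%

14.8%


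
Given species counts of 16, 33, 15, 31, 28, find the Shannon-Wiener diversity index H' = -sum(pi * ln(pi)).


Total N = 16 + 33 + 15 + 31 + 28 = 123
Per-species terms:
  p = 16/123 = 0.130081; ln(p) = -2.039598; p*ln(p) = 0.130081 * (-2.039598) = -0.265313
  p = 33/123 = 0.268293; ln(p) = -1.315676; p*ln(p) = 0.268293 * (-1.315676) = -0.352987
  p = 15/123 = 0.121951; ln(p) = -2.104136; p*ln(p) = 0.121951 * (-2.104136) = -0.256601
  p = 31/123 = 0.252033; ln(p) = -1.378195; p*ln(p) = 0.252033 * (-1.378195) = -0.347351
  p = 28/123 = 0.227642; ln(p) = -1.479981; p*ln(p) = 0.227642 * (-1.479981) = -0.336906
sum(p*ln(p)) = (-0.265313) + (-0.352987) + (-0.256601) + (-0.347351) + (-0.336906) = -1.559158
H' = -(-1.559158) = 1.559158 ≈ 1.5592

1.5592


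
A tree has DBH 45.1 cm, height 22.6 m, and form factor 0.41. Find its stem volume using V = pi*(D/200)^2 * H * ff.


(D/200)^2 = (45.1/200)^2 = 0.2255^2 = 0.05085025
BA = 3.141593 * 0.05085025 = 0.159751 m^2
V = 0.159751 * 22.6 * 0.41 = 1.48025 ≈ 1.480 m^3

1.480 m^3


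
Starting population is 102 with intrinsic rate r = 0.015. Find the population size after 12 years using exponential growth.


r*t = 0.015 * 12 = 0.18
exp(0.18) = 1.19722
N = 102 * 1.19722 = 122.116 ≈ 122

122


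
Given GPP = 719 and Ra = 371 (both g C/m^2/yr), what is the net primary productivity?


NPP = GPP - Ra = 719 - 371 = 348 g C/m^2/yr

348 g C/m^2/yr


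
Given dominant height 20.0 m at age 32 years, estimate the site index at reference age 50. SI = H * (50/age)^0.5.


50/32 = 1.56250
(1.56250)^0.5 = 1.25000
SI = 20.0 * 1.25000 = 25.0000 ≈ 25.0 m

25.0 m


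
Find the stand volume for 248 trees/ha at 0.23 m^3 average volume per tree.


V_stand = 248 * 0.23 = 57.04 ≈ 57.0 m^3/ha

57.0 m^3/ha


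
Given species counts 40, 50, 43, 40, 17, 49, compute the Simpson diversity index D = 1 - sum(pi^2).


Total N = 40 + 50 + 43 + 40 + 17 + 49 = 239
Per-species terms:
  p = 40/239 = 0.167364; p^2 = 0.167364^2 = 0.028011
  p = 50/239 = 0.209205; p^2 = 0.209205^2 = 0.043767
  p = 43/239 = 0.179916; p^2 = 0.179916^2 = 0.032370
  p = 40/239 = 0.167364; p^2 = 0.167364^2 = 0.028011
  p = 17/239 = 0.071130; p^2 = 0.071130^2 = 0.005059
  p = 49/239 = 0.205021; p^2 = 0.205021^2 = 0.042034
sum(p^2) = 0.028011 + 0.043767 + 0.032370 + 0.028011 + 0.005059 + 0.042034 = 0.179252
D = 1 - 0.179252 = 0.820748 ≈ 0.8207

0.8207


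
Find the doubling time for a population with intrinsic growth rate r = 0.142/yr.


td = ln(2) / 0.142 = 0.693147 / 0.142 = 4.88132 ≈ 4.9 years

4.9 years


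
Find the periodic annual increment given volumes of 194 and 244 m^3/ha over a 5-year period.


PAI = (V2 - V1) / period = (244 - 194) / 5 = 50 / 5 = 10.00 m^3/ha/yr

10.00 m^3/ha/yr


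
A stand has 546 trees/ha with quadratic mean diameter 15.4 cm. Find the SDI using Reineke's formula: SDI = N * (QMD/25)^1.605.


QMD/25 = 15.4/25 = 0.616
(0.616)^1.605 = exp(1.605 * ln(0.616)) = exp(1.605 * (-0.484508)) = exp(-0.777635) = 0.459491
SDI = 546 * 0.459491 = 250.882 ≈ 251

251


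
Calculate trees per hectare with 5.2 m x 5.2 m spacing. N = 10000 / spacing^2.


N = 10000 / 5.2^2 = 10000 / 27.04 = 369.822 ≈ 370 trees/ha

370 trees/ha


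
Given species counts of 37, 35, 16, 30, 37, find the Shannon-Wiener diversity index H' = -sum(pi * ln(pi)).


Total N = 37 + 35 + 16 + 30 + 37 = 155
Per-species terms:
  p = 37/155 = 0.238710; ln(p) = -1.432506; p*ln(p) = 0.238710 * (-1.432506) = -0.341954
  p = 35/155 = 0.225806; ln(p) = -1.488079; p*ln(p) = 0.225806 * (-1.488079) = -0.336017
  p = 16/155 = 0.103226; ln(p) = -2.270835; p*ln(p) = 0.103226 * (-2.270835) = -0.234409
  p = 30/155 = 0.193548; ln(p) = -1.642230; p*ln(p) = 0.193548 * (-1.642230) = -0.317850
  p = 37/155 = 0.238710; ln(p) = -1.432506; p*ln(p) = 0.238710 * (-1.432506) = -0.341954
sum(p*ln(p)) = (-0.341954) + (-0.336017) + (-0.234409) + (-0.317850) + (-0.341954) = -1.572184
H' = -(-1.572184) = 1.572184 ≈ 1.5722

1.5722


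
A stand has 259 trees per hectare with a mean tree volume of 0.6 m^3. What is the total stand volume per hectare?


V_stand = 259 * 0.6 = 155.4 m^3/ha

155.4 m^3/ha


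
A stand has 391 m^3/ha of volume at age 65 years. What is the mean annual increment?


MAI = 391 / 65 = 6.0154 ≈ 6.02 m^3/ha/yr

6.02 m^3/ha/yr


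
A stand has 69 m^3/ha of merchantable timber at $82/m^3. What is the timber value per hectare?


Value = 69 * 82 = $5658/ha

$5658/ha


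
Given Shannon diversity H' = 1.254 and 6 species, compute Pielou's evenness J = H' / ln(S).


ln(6) = 1.79176
J = H' / ln(S) = 1.254 / 1.79176 = 0.699871 ≈ 0.6999

0.6999


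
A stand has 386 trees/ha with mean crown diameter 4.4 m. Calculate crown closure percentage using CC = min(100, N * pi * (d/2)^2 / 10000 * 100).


(d/2)^2 = (4.4/2)^2 = 2.2^2 = 4.84
Crown area = 3.141593 * 4.84 = 15.2053 m^2
N * area / 10000 * 100 = 386 * 15.2053 / 10000 * 100 = 58.6925
CC = min(100, 58.6925) = 58.6925 ≈ 58.7%

58.7%


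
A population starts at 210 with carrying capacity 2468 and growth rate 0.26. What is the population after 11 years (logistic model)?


(K - N0)/N0 = (2468 - 210)/210 = 2258/210 = 10.7524
r*t = 0.26 * 11 = 2.86; exp(-2.86) = 0.0572688
10.7524 * 0.0572688 = 0.615777
1 + 0.615777 = 1.61578
N = 2468 / 1.61578 = 1527.44 ≈ 1527

1527


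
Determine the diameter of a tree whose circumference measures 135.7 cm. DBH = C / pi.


DBH = C / pi = 135.7 / 3.141593 = 43.1946 ≈ 43.19 cm

43.19 cm


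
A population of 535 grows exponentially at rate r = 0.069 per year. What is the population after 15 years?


r*t = 0.069 * 15 = 1.035
exp(1.035) = 2.81511
N = 535 * 2.81511 = 1506.08 ≈ 1506

1506


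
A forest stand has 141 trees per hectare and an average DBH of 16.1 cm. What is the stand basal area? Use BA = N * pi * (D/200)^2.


(D/200)^2 = (16.1/200)^2 = 0.0805^2 = 0.00648025
Individual BA = 3.141593 * 0.00648025 = 0.0203583 m^2
Stand BA = 141 * 0.0203583 = 2.87052 ≈ 2.87 m^2/ha

2.87 m^2/ha


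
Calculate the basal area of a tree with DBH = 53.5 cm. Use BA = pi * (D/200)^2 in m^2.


D/200 = 53.5/200 = 0.2675 m
(D/200)^2 = 0.2675^2 = 0.07155625
BA = 3.141593 * 0.07155625 = 0.224801 ≈ 0.2248 m^2

0.2248 m^2


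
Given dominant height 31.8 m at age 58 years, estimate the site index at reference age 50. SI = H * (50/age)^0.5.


50/58 = 0.862069
(0.862069)^0.5 = 0.928477
SI = 31.8 * 0.928477 = 29.5256 ≈ 29.5 m

29.5 m


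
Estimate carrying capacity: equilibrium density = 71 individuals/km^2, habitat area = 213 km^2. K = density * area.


K = 71 * 213 = 15123 individuals

15123 individuals


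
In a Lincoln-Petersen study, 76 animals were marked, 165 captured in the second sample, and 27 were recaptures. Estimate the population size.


N = M * C / R = 76 * 165 / 27 = 12540 / 27 = 464.44 ≈ 464

464 individuals


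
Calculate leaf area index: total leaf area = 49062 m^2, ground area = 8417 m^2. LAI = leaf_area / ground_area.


LAI = 49062 / 8417 = 5.8289 ≈ 5.83

5.83


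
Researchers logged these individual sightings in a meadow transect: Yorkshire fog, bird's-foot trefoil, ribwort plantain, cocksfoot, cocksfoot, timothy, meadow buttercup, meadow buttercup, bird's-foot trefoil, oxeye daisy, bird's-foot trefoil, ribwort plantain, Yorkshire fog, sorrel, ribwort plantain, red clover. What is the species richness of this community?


Total individuals logged = 16
Distinct species (count of individuals): Yorkshire fog (2), bird's-foot trefoil (3), ribwort plantain (3), cocksfoot (2), timothy (1), meadow buttercup (2), oxeye daisy (1), sorrel (1), red clover (1)
Species richness = number of distinct species = 9

9


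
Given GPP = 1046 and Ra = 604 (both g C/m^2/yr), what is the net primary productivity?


NPP = GPP - Ra = 1046 - 604 = 442 g C/m^2/yr

442 g C/m^2/yr


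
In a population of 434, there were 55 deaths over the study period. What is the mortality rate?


Mortality rate = 55 / 434 = 0.126728 ≈ 0.1267

0.1267


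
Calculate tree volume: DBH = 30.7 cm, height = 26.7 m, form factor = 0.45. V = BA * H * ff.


(D/200)^2 = (30.7/200)^2 = 0.1535^2 = 0.02356225
BA = 3.141593 * 0.02356225 = 0.0740230 m^2
V = 0.0740230 * 26.7 * 0.45 = 0.889386 ≈ 0.889 m^3

0.889 m^3


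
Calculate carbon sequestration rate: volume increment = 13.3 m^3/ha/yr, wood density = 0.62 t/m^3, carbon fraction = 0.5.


C = 13.3 * 0.62 * 0.5 = 4.123 ≈ 4.12 t C/ha/yr

4.12 t C/ha/yr


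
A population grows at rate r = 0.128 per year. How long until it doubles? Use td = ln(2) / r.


td = ln(2) / 0.128 = 0.693147 / 0.128 = 5.41521 ≈ 5.4 years

5.4 years


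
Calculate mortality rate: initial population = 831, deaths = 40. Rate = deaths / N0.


Mortality rate = 40 / 831 = 0.048135 ≈ 0.0481

0.0481


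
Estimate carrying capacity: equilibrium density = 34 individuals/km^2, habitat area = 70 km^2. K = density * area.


K = 34 * 70 = 2380 individuals

2380 individuals


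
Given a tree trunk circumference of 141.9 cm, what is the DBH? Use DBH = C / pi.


DBH = C / pi = 141.9 / 3.141593 = 45.1682 ≈ 45.17 cm

45.17 cm


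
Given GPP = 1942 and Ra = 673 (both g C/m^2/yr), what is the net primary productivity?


NPP = GPP - Ra = 1942 - 673 = 1269 g C/m^2/yr

1269 g C/m^2/yr


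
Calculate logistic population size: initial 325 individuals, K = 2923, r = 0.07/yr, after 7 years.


(K - N0)/N0 = (2923 - 325)/325 = 2598/325 = 7.99385
r*t = 0.07 * 7 = 0.49; exp(-0.49) = 0.612626
7.99385 * 0.612626 = 4.89724
1 + 4.89724 = 5.89724
N = 2923 / 5.89724 = 495.656 ≈ 496

496


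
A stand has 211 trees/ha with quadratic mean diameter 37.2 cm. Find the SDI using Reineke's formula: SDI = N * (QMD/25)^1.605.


QMD/25 = 37.2/25 = 1.488
(1.488)^1.605 = exp(1.605 * ln(1.488)) = exp(1.605 * 0.397433) = exp(0.637880) = 1.89246
SDI = 211 * 1.89246 = 399.309 ≈ 399

399


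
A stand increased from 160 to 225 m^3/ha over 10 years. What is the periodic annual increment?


PAI = (V2 - V1) / period = (225 - 160) / 10 = 65 / 10 = 6.50 m^3/ha/yr

6.50 m^3/ha/yr


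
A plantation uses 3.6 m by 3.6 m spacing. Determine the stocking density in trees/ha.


N = 10000 / 3.6^2 = 10000 / 12.96 = 771.605 ≈ 772 trees/ha

772 trees/ha


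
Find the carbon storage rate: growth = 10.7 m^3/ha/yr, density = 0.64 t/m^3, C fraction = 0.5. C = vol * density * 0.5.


C = 10.7 * 0.64 * 0.5 = 3.424 ≈ 3.42 t C/ha/yr

3.42 t C/ha/yr


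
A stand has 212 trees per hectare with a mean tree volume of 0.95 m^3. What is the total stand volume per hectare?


V_stand = 212 * 0.95 = 201.4 m^3/ha

201.4 m^3/ha


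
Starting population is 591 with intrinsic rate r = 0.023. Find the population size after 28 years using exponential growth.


r*t = 0.023 * 28 = 0.644
exp(0.644) = 1.90408
N = 591 * 1.90408 = 1125.31 ≈ 1125

1125


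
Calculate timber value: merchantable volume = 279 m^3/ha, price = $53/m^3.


Value = 279 * 53 = $14787/ha

$14787/ha


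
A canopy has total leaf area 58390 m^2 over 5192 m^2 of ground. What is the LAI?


LAI = 58390 / 5192 = 11.2461 ≈ 11.25

11.25


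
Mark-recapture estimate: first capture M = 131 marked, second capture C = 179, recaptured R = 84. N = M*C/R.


N = M * C / R = 131 * 179 / 84 = 23449 / 84 = 279.15 ≈ 279

279 individuals


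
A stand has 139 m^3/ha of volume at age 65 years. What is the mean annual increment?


MAI = 139 / 65 = 2.1385 ≈ 2.14 m^3/ha/yr

2.14 m^3/ha/yr


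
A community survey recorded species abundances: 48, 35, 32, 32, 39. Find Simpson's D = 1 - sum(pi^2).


Total N = 48 + 35 + 32 + 32 + 39 = 186
Per-species terms:
  p = 48/186 = 0.258065; p^2 = 0.258065^2 = 0.066598
  p = 35/186 = 0.188172; p^2 = 0.188172^2 = 0.035409
  p = 32/186 = 0.172043; p^2 = 0.172043^2 = 0.029599
  p = 32/186 = 0.172043; p^2 = 0.172043^2 = 0.029599
  p = 39/186 = 0.209677; p^2 = 0.209677^2 = 0.043964
sum(p^2) = 0.066598 + 0.035409 + 0.029599 + 0.029599 + 0.043964 = 0.205169
D = 1 - 0.205169 = 0.794831 ≈ 0.7948

0.7948


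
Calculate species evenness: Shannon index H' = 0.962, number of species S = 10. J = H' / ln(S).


ln(10) = 2.30259
J = H' / ln(S) = 0.962 / 2.30259 = 0.417790 ≈ 0.4178

0.4178


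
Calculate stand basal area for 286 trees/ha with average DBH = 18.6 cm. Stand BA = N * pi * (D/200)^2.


(D/200)^2 = (18.6/200)^2 = 0.093^2 = 0.008649
Individual BA = 3.141593 * 0.008649 = 0.0271716 m^2
Stand BA = 286 * 0.0271716 = 7.77108 ≈ 7.77 m^2/ha

7.77 m^2/ha


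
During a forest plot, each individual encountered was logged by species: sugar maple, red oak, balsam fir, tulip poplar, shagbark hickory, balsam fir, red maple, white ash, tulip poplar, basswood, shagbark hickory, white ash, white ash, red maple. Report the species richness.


Total individuals logged = 14
Distinct species (count of individuals): sugar maple (1), red oak (1), balsam fir (2), tulip poplar (2), shagbark hickory (2), red maple (2), white ash (3), basswood (1)
Species richness = number of distinct species = 8

8


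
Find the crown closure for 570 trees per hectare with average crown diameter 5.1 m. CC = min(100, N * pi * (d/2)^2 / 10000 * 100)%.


(d/2)^2 = (5.1/2)^2 = 2.55^2 = 6.5025
Crown area = 3.141593 * 6.5025 = 20.4282 m^2
N * area / 10000 * 100 = 570 * 20.4282 / 10000 * 100 = 116.441
CC = min(100, 116.441) = 100%

100%


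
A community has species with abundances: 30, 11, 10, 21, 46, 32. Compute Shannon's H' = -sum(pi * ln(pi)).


Total N = 30 + 11 + 10 + 21 + 46 + 32 = 150
Per-species terms:
  p = 30/150 = 0.200000; ln(p) = -1.609438; p*ln(p) = 0.200000 * (-1.609438) = -0.321888
  p = 11/150 = 0.073333; ln(p) = -2.612745; p*ln(p) = 0.073333 * (-2.612745) = -0.191600
  p = 10/150 = 0.066667; ln(p) = -2.708045; p*ln(p) = 0.066667 * (-2.708045) = -0.180537
  p = 21/150 = 0.140000; ln(p) = -1.966113; p*ln(p) = 0.140000 * (-1.966113) = -0.275256
  p = 46/150 = 0.306667; ln(p) = -1.181993; p*ln(p) = 0.306667 * (-1.181993) = -0.362478
  p = 32/150 = 0.213333; ln(p) = -1.544901; p*ln(p) = 0.213333 * (-1.544901) = -0.329578
sum(p*ln(p)) = (-0.321888) + (-0.191600) + (-0.180537) + (-0.275256) + (-0.362478) + (-0.329578) = -1.661337
H' = -(-1.661337) = 1.661337 ≈ 1.6613

1.6613


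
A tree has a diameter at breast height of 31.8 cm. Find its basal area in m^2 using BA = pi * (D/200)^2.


D/200 = 31.8/200 = 0.159 m
(D/200)^2 = 0.159^2 = 0.025281
BA = 3.141593 * 0.025281 = 0.0794226 ≈ 0.0794 m^2

0.0794 m^2


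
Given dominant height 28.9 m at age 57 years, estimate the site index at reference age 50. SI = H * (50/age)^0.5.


50/57 = 0.877193
(0.877193)^0.5 = 0.936586
SI = 28.9 * 0.936586 = 27.0673 ≈ 27.1 m

27.1 m


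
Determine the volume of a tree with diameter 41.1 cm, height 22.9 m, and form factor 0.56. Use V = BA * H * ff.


(D/200)^2 = (41.1/200)^2 = 0.2055^2 = 0.04223025
BA = 3.141593 * 0.04223025 = 0.132670 m^2
V = 0.132670 * 22.9 * 0.56 = 1.70136 ≈ 1.701 m^3

1.701 m^3


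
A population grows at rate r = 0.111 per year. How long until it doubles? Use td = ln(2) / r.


td = ln(2) / 0.111 = 0.693147 / 0.111 = 6.24457 ≈ 6.2 years

6.2 years


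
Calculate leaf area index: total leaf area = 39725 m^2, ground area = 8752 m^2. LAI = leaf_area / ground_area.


LAI = 39725 / 8752 = 4.5390 ≈ 4.54

4.54


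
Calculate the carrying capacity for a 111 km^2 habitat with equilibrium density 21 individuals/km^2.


K = 21 * 111 = 2331 individuals

2331 individuals


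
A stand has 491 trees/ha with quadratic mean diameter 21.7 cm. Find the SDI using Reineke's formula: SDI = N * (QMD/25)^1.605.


QMD/25 = 21.7/25 = 0.868
(0.868)^1.605 = exp(1.605 * ln(0.868)) = exp(1.605 * (-0.141564)) = exp(-0.227210) = 0.796753
SDI = 491 * 0.796753 = 391.206 ≈ 391

391


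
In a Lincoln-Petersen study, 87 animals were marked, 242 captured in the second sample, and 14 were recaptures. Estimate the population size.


N = M * C / R = 87 * 242 / 14 = 21054 / 14 = 1503.86 ≈ 1504

1504 individuals


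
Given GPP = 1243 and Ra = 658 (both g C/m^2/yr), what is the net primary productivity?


NPP = GPP - Ra = 1243 - 658 = 585 g C/m^2/yr

585 g C/m^2/yr


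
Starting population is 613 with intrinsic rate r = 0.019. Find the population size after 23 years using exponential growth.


r*t = 0.019 * 23 = 0.437
exp(0.437) = 1.54806
N = 613 * 1.54806 = 948.961 ≈ 949

949


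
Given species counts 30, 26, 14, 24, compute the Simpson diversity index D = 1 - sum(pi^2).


Total N = 30 + 26 + 14 + 24 = 94
Per-species terms:
  p = 30/94 = 0.319149; p^2 = 0.319149^2 = 0.101856
  p = 26/94 = 0.276596; p^2 = 0.276596^2 = 0.076505
  p = 14/94 = 0.148936; p^2 = 0.148936^2 = 0.022182
  p = 24/94 = 0.255319; p^2 = 0.255319^2 = 0.065188
sum(p^2) = 0.101856 + 0.076505 + 0.022182 + 0.065188 = 0.265731
D = 1 - 0.265731 = 0.734269 ≈ 0.7343

0.7343


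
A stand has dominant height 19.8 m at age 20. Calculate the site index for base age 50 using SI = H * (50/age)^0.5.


50/20 = 2.50000
(2.50000)^0.5 = 1.58114
SI = 19.8 * 1.58114 = 31.3066 ≈ 31.3 m

31.3 m


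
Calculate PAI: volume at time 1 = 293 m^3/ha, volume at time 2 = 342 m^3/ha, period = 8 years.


PAI = (V2 - V1) / period = (342 - 293) / 8 = 49 / 8 = 6.1250 ≈ 6.13 m^3/ha/yr

6.13 m^3/ha/yr


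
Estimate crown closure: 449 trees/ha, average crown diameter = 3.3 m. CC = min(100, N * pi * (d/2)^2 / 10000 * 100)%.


(d/2)^2 = (3.3/2)^2 = 1.65^2 = 2.7225
Crown area = 3.141593 * 2.7225 = 8.55299 m^2
N * area / 10000 * 100 = 449 * 8.55299 / 10000 * 100 = 38.4029
CC = min(100, 38.4029) = 38.4029 ≈ 38.4%

38.4%


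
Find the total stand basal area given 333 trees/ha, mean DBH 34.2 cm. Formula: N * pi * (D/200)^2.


(D/200)^2 = (34.2/200)^2 = 0.171^2 = 0.029241
Individual BA = 3.141593 * 0.029241 = 0.0918633 m^2
Stand BA = 333 * 0.0918633 = 30.5905 ≈ 30.59 m^2/ha

30.59 m^2/ha


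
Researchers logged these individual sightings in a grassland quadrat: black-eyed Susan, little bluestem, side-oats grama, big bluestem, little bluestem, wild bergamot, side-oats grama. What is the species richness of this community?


Total individuals logged = 7
Distinct species (count of individuals): black-eyed Susan (1), little bluestem (2), side-oats grama (2), big bluestem (1), wild bergamot (1)
Species richness = number of distinct species = 5

5


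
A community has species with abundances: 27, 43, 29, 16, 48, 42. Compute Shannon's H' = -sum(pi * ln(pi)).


Total N = 27 + 43 + 29 + 16 + 48 + 42 = 205
Per-species terms:
  p = 27/205 = 0.131707; ln(p) = -2.027176; p*ln(p) = 0.131707 * (-2.027176) = -0.266993
  p = 43/205 = 0.209756; ln(p) = -1.561810; p*ln(p) = 0.209756 * (-1.561810) = -0.327599
  p = 29/205 = 0.141463; ln(p) = -1.955717; p*ln(p) = 0.141463 * (-1.955717) = -0.276662
  p = 16/205 = 0.078049; ln(p) = -2.550418; p*ln(p) = 0.078049 * (-2.550418) = -0.199058
  p = 48/205 = 0.234146; ln(p) = -1.451810; p*ln(p) = 0.234146 * (-1.451810) = -0.339936
  p = 42/205 = 0.204878; ln(p) = -1.585341; p*ln(p) = 0.204878 * (-1.585341) = -0.324801
sum(p*ln(p)) = (-0.266993) + (-0.327599) + (-0.276662) + (-0.199058) + (-0.339936) + (-0.324801) = -1.735049
H' = -(-1.735049) = 1.735049 ≈ 1.7350

1.7350


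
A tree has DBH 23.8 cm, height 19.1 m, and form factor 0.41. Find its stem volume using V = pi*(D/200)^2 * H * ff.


(D/200)^2 = (23.8/200)^2 = 0.119^2 = 0.014161
BA = 3.141593 * 0.014161 = 0.0444881 m^2
V = 0.0444881 * 19.1 * 0.41 = 0.348386 ≈ 0.348 m^3

0.348 m^3


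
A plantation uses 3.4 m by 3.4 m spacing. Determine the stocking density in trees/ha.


N = 10000 / 3.4^2 = 10000 / 11.56 = 865.052 ≈ 865 trees/ha

865 trees/ha


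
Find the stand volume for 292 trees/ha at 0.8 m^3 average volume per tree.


V_stand = 292 * 0.8 = 233.6 m^3/ha

233.6 m^3/ha


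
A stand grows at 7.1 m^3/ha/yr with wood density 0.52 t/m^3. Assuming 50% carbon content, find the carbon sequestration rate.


C = 7.1 * 0.52 * 0.5 = 1.846 ≈ 1.85 t C/ha/yr

1.85 t C/ha/yr


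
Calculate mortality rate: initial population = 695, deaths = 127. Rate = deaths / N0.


Mortality rate = 127 / 695 = 0.182734 ≈ 0.1827

0.1827


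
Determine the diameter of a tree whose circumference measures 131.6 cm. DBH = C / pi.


DBH = C / pi = 131.6 / 3.141593 = 41.8896 ≈ 41.89 cm

41.89 cm


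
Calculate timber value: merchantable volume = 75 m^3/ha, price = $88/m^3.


Value = 75 * 88 = $6600/ha

$6600/ha


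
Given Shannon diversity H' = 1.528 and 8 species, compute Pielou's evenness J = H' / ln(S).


ln(8) = 2.07944
J = H' / ln(S) = 1.528 / 2.07944 = 0.734813 ≈ 0.7348

0.7348


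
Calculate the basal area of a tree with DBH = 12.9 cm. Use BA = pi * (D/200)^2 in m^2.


D/200 = 12.9/200 = 0.0645 m
(D/200)^2 = 0.0645^2 = 0.00416025
BA = 3.141593 * 0.00416025 = 0.0130698 ≈ 0.0131 m^2

0.0131 m^2


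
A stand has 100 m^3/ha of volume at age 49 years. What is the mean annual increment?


MAI = 100 / 49 = 2.0408 ≈ 2.04 m^3/ha/yr

2.04 m^3/ha/yr


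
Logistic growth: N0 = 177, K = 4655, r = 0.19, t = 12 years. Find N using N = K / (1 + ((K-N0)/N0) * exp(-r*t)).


(K - N0)/N0 = (4655 - 177)/177 = 4478/177 = 25.2994
r*t = 0.19 * 12 = 2.28; exp(-2.28) = 0.102284
25.2994 * 0.102284 = 2.58772
1 + 2.58772 = 3.58772
N = 4655 / 3.58772 = 1297.48 ≈ 1297

1297


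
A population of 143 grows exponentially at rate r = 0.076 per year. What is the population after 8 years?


r*t = 0.076 * 8 = 0.608
exp(0.608) = 1.83675
N = 143 * 1.83675 = 262.655 ≈ 263

263


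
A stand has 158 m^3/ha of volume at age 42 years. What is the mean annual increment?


MAI = 158 / 42 = 3.7619 ≈ 3.76 m^3/ha/yr

3.76 m^3/ha/yr


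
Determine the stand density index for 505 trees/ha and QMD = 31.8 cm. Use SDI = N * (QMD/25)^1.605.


QMD/25 = 31.8/25 = 1.272
(1.272)^1.605 = exp(1.605 * ln(1.272)) = exp(1.605 * 0.240590) = exp(0.386147) = 1.47130
SDI = 505 * 1.47130 = 743.007 ≈ 743

743


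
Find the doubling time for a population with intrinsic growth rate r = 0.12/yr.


td = ln(2) / 0.12 = 0.693147 / 0.12 = 5.77623 ≈ 5.8 years

5.8 years


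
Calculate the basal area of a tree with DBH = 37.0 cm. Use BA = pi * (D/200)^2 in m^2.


D/200 = 37.0/200 = 0.185 m
(D/200)^2 = 0.185^2 = 0.034225
BA = 3.141593 * 0.034225 = 0.107521 ≈ 0.1075 m^2

0.1075 m^2


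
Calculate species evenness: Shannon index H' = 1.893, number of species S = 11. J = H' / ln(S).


ln(11) = 2.39790
J = H' / ln(S) = 1.893 / 2.39790 = 0.789441 ≈ 0.7894

0.7894


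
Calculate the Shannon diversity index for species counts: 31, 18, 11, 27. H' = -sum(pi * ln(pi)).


Total N = 31 + 18 + 11 + 27 = 87
Per-species terms:
  p = 31/87 = 0.356322; ln(p) = -1.031920; p*ln(p) = 0.356322 * (-1.031920) = -0.367696
  p = 18/87 = 0.206897; ln(p) = -1.575534; p*ln(p) = 0.206897 * (-1.575534) = -0.325973
  p = 11/87 = 0.126437; ln(p) = -2.068011; p*ln(p) = 0.126437 * (-2.068011) = -0.261473
  p = 27/87 = 0.310345; ln(p) = -1.170071; p*ln(p) = 0.310345 * (-1.170071) = -0.363126
sum(p*ln(p)) = (-0.367696) + (-0.325973) + (-0.261473) + (-0.363126) = -1.318268
H' = -(-1.318268) = 1.318268 ≈ 1.3183

1.3183


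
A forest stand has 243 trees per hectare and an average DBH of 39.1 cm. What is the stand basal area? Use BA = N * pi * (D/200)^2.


(D/200)^2 = (39.1/200)^2 = 0.1955^2 = 0.03822025
Individual BA = 3.141593 * 0.03822025 = 0.120072 m^2
Stand BA = 243 * 0.120072 = 29.1775 ≈ 29.18 m^2/ha

29.18 m^2/ha


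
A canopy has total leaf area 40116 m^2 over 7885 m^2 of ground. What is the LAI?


LAI = 40116 / 7885 = 5.0876 ≈ 5.09

5.09


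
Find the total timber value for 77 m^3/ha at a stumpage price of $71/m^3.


Value = 77 * 71 = $5467/ha

$5467/ha


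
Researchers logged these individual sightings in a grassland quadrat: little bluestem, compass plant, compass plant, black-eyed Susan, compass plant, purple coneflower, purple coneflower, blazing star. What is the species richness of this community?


Total individuals logged = 8
Distinct species (count of individuals): little bluestem (1), compass plant (3), black-eyed Susan (1), purple coneflower (2), blazing star (1)
Species richness = number of distinct species = 5

5


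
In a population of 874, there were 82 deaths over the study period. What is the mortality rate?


Mortality rate = 82 / 874 = 0.093822 ≈ 0.0938

0.0938


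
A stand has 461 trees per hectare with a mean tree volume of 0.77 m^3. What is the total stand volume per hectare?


V_stand = 461 * 0.77 = 354.97 ≈ 355.0 m^3/ha

355.0 m^3/ha


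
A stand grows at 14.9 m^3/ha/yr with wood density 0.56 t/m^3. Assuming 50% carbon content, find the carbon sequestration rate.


C = 14.9 * 0.56 * 0.5 = 4.172 ≈ 4.17 t C/ha/yr

4.17 t C/ha/yr


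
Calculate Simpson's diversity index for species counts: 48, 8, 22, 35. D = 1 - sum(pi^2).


Total N = 48 + 8 + 22 + 35 = 113
Per-species terms:
  p = 48/113 = 0.424779; p^2 = 0.424779^2 = 0.180437
  p = 8/113 = 0.070796; p^2 = 0.070796^2 = 0.005012
  p = 22/113 = 0.194690; p^2 = 0.194690^2 = 0.037904
  p = 35/113 = 0.309735; p^2 = 0.309735^2 = 0.095936
sum(p^2) = 0.180437 + 0.005012 + 0.037904 + 0.095936 = 0.319289
D = 1 - 0.319289 = 0.680711 ≈ 0.6807

0.6807


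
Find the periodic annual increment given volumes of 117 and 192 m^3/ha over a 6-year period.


PAI = (V2 - V1) / period = (192 - 117) / 6 = 75 / 6 = 12.50 m^3/ha/yr

12.50 m^3/ha/yr


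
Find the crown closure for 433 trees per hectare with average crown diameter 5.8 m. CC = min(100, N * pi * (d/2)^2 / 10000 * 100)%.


(d/2)^2 = (5.8/2)^2 = 2.9^2 = 8.41
Crown area = 3.141593 * 8.41 = 26.4208 m^2
N * area / 10000 * 100 = 433 * 26.4208 / 10000 * 100 = 114.402
CC = min(100, 114.402) = 100%

100%


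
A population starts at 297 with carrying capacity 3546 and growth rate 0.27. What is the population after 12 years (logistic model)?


(K - N0)/N0 = (3546 - 297)/297 = 3249/297 = 10.9394
r*t = 0.27 * 12 = 3.24; exp(-3.24) = 0.0391639
10.9394 * 0.0391639 = 0.428430
1 + 0.428430 = 1.42843
N = 3546 / 1.42843 = 2482.45 ≈ 2482

2482


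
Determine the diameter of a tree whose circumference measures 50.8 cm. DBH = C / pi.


DBH = C / pi = 50.8 / 3.141593 = 16.1701 ≈ 16.17 cm

16.17 cm


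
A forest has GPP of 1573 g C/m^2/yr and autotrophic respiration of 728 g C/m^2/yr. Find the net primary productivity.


NPP = GPP - Ra = 1573 - 728 = 845 g C/m^2/yr

845 g C/m^2/yr


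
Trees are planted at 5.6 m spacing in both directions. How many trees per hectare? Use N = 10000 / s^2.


N = 10000 / 5.6^2 = 10000 / 31.36 = 318.878 ≈ 319 trees/ha

319 trees/ha


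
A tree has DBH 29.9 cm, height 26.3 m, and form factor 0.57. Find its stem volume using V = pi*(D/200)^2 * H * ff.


(D/200)^2 = (29.9/200)^2 = 0.1495^2 = 0.02235025
BA = 3.141593 * 0.02235025 = 0.0702154 m^2
V = 0.0702154 * 26.3 * 0.57 = 1.05260 ≈ 1.053 m^3

1.053 m^3


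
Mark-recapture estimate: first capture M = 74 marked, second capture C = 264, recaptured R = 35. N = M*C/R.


N = M * C / R = 74 * 264 / 35 = 19536 / 35 = 558.17 ≈ 558

558 individuals


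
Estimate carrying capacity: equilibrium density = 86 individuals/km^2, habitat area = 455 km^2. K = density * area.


K = 86 * 455 = 39130 individuals

39130 individuals


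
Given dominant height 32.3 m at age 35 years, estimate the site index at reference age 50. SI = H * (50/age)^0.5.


50/35 = 1.42857
(1.42857)^0.5 = 1.19523
SI = 32.3 * 1.19523 = 38.6059 ≈ 38.6 m

38.6 m


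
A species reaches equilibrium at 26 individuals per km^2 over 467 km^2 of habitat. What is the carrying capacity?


K = 26 * 467 = 12142 individuals

12142 individuals


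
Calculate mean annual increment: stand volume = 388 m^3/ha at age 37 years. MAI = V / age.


MAI = 388 / 37 = 10.4865 ≈ 10.49 m^3/ha/yr

10.49 m^3/ha/yr


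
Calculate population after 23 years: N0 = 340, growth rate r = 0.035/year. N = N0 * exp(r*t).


r*t = 0.035 * 23 = 0.805
exp(0.805) = 2.23670
N = 340 * 2.23670 = 760.478 ≈ 760

760


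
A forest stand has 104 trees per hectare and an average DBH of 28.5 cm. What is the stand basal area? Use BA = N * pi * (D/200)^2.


(D/200)^2 = (28.5/200)^2 = 0.1425^2 = 0.02030625
Individual BA = 3.141593 * 0.02030625 = 0.0637940 m^2
Stand BA = 104 * 0.0637940 = 6.63458 ≈ 6.63 m^2/ha

6.63 m^2/ha


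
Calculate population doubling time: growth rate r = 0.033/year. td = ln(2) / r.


td = ln(2) / 0.033 = 0.693147 / 0.033 = 21.0045 ≈ 21.0 years

21.0 years


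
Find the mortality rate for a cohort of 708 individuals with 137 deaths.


Mortality rate = 137 / 708 = 0.193503 ≈ 0.1935

0.1935


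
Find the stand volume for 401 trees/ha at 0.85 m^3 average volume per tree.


V_stand = 401 * 0.85 = 340.85 ≈ 340.9 m^3/ha

340.9 m^3/ha


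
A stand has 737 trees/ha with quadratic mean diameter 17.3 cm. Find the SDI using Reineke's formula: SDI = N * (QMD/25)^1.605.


QMD/25 = 17.3/25 = 0.692
(0.692)^1.605 = exp(1.605 * ln(0.692)) = exp(1.605 * (-0.368169)) = exp(-0.590911) = 0.553823
SDI = 737 * 0.553823 = 408.168 ≈ 408

408


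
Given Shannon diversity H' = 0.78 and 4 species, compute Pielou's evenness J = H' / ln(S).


ln(4) = 1.38629
J = H' / ln(S) = 0.78 / 1.38629 = 0.562653 ≈ 0.5627

0.5627


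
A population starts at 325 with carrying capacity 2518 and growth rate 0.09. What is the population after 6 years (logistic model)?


(K - N0)/N0 = (2518 - 325)/325 = 2193/325 = 6.74769
r*t = 0.09 * 6 = 0.54; exp(-0.54) = 0.582748
6.74769 * 0.582748 = 3.93220
1 + 3.93220 = 4.93220
N = 2518 / 4.93220 = 510.523 ≈ 511

511


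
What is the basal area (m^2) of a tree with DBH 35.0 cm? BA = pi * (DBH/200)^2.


D/200 = 35.0/200 = 0.175 m
(D/200)^2 = 0.175^2 = 0.030625
BA = 3.141593 * 0.030625 = 0.0962113 ≈ 0.0962 m^2

0.0962 m^2


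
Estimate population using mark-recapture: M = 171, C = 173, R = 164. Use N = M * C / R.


N = M * C / R = 171 * 173 / 164 = 29583 / 164 = 180.38 ≈ 180

180 individuals


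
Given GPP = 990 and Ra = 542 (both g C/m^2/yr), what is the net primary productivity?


NPP = GPP - Ra = 990 - 542 = 448 g C/m^2/yr

448 g C/m^2/yr


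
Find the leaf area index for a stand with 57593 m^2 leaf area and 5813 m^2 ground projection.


LAI = 57593 / 5813 = 9.9076 ≈ 9.91

9.91


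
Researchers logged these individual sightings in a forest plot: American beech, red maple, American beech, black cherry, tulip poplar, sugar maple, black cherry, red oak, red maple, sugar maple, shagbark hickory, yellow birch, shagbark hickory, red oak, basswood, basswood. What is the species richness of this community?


Total individuals logged = 16
Distinct species (count of individuals): American beech (2), red maple (2), black cherry (2), tulip poplar (1), sugar maple (2), red oak (2), shagbark hickory (2), yellow birch (1), basswood (2)
Species richness = number of distinct species = 9

9


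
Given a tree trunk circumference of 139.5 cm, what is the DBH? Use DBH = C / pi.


DBH = C / pi = 139.5 / 3.141593 = 44.4042 ≈ 44.40 cm

44.40 cm


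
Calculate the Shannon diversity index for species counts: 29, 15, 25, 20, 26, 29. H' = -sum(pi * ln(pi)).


Total N = 29 + 15 + 25 + 20 + 26 + 29 = 144
Per-species terms:
  p = 29/144 = 0.201389; ln(p) = -1.602517; p*ln(p) = 0.201389 * (-1.602517) = -0.322729
  p = 15/144 = 0.104167; ln(p) = -2.261760; p*ln(p) = 0.104167 * (-2.261760) = -0.235601
  p = 25/144 = 0.173611; ln(p) = -1.750938; p*ln(p) = 0.173611 * (-1.750938) = -0.303982
  p = 20/144 = 0.138889; ln(p) = -1.974080; p*ln(p) = 0.138889 * (-1.974080) = -0.274178
  p = 26/144 = 0.180556; ln(p) = -1.711714; p*ln(p) = 0.180556 * (-1.711714) = -0.309060
  p = 29/144 = 0.201389; ln(p) = -1.602517; p*ln(p) = 0.201389 * (-1.602517) = -0.322729
sum(p*ln(p)) = (-0.322729) + (-0.235601) + (-0.303982) + (-0.274178) + (-0.309060) + (-0.322729) = -1.768279
H' = -(-1.768279) = 1.768279 ≈ 1.7683

1.7683
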